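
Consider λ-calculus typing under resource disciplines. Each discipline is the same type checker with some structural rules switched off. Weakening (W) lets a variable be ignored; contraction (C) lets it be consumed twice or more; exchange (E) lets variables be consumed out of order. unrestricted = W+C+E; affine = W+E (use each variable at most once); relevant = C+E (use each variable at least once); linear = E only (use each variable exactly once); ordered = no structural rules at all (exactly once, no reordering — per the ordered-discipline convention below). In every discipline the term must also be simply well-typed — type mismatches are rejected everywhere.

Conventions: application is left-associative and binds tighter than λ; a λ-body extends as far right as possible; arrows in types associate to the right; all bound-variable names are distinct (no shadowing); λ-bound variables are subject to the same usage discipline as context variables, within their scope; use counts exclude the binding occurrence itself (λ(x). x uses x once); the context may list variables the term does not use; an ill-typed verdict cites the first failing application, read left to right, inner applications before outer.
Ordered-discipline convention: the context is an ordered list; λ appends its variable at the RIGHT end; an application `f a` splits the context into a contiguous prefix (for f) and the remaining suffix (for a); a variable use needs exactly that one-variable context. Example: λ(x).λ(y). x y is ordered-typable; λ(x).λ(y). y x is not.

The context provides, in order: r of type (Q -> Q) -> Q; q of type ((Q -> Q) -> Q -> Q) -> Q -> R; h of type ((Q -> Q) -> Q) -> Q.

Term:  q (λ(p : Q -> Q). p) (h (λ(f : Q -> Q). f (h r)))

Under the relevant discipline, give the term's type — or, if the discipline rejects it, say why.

term : R
usage: r ×1; q ×1; h ×2; p [bound] ×1; f [bound] ×1
uses in reading order: q, p, h, f, h, r
typing: well-typed at R
summary: ordered ✗; linear ✗; affine ✗; relevant ✓; unrestricted ✓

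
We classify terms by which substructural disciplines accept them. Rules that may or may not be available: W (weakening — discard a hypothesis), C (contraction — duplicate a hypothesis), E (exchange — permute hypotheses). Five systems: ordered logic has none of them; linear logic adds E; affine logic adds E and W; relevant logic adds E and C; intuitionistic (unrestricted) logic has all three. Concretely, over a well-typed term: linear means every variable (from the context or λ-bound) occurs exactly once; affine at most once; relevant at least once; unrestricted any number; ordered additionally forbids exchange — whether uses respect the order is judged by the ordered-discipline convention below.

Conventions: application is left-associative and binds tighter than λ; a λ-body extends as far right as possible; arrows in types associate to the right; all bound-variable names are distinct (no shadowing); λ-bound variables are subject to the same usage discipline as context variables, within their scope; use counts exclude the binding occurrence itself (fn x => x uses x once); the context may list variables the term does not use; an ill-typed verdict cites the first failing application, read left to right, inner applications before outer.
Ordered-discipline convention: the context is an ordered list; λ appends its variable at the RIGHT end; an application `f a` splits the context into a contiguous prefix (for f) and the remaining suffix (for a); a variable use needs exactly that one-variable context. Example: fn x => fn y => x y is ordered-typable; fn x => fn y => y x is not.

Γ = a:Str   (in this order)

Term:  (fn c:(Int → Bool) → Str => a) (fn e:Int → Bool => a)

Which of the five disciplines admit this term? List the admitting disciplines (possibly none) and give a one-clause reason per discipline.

accepted by: unrestricted
variable uses: a ×2, c [bound] ×0, e [bound] ×0
order of uses: a, a
typing: well-typed — term : Str
ordered: ✗, needs contraction — a ×2; needs weakening: c, e unused
linear: ✗, needs contraction — a ×2; needs weakening: c, e unused
affine: ✗, needs contraction — a ×2
relevant: ✗, needs weakening: c, e unused
unrestricted: ✓, typability at Str is all that's needed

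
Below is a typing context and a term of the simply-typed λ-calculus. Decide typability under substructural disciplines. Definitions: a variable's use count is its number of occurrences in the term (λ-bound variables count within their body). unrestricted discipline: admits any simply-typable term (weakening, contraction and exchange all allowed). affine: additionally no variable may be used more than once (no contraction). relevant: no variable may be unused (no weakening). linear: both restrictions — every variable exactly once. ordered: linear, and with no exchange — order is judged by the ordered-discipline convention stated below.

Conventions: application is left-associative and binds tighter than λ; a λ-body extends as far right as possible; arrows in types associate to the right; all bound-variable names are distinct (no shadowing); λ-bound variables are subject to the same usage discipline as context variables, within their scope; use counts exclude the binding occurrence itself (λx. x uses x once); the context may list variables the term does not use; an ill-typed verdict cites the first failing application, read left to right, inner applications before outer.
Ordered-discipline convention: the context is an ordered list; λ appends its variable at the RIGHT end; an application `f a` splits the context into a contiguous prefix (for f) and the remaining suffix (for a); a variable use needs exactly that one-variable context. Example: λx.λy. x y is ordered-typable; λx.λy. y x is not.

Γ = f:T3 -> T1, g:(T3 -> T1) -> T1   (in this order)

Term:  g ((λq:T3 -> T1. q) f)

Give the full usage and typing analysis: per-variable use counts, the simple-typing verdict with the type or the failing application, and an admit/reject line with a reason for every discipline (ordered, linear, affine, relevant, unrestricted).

variable uses: f: 1, g: 1, q (bound): 1
left-to-right use order: g, q, f
typing: well-typed — term : T1
ordered ✗ (no ordered split (uses run g, q, f))
linear ✓ (each of f, g, q used exactly once)
affine ✓ (none of f, g, q used more than once)
relevant ✓ (at least one use each (f, g, q))
unrestricted ✓ (well-typed at T1; no restrictions here)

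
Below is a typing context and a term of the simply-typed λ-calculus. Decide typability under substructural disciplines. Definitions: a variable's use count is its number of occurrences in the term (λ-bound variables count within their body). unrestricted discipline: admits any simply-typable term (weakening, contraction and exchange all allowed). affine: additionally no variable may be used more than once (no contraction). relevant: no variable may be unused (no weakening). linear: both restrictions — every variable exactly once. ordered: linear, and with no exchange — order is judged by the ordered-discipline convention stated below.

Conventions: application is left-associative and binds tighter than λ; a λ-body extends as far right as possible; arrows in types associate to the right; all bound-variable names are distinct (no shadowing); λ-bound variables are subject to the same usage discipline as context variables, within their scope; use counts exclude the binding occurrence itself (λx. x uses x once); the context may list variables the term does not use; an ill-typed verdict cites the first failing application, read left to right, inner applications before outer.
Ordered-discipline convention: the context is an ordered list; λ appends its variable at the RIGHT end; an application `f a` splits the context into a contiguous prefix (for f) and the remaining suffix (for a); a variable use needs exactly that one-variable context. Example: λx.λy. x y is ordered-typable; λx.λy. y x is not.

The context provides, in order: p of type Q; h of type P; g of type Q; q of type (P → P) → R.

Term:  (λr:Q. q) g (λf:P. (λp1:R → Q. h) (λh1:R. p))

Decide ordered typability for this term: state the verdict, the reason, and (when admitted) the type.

no — r, f, p1, h1 never used (weakening)
use counts: p ×1, h ×1, g ×1, q ×1, r [bound] ×0, f [bound] ×0, p1 [bound] ×0, h1 [bound] ×0
left-to-right use order: q, g, h, p
typing: well-typed — term : R
all disciplines: ordered ✗ · linear ✗ · affine ✓ · relevant ✗ · unrestricted ✓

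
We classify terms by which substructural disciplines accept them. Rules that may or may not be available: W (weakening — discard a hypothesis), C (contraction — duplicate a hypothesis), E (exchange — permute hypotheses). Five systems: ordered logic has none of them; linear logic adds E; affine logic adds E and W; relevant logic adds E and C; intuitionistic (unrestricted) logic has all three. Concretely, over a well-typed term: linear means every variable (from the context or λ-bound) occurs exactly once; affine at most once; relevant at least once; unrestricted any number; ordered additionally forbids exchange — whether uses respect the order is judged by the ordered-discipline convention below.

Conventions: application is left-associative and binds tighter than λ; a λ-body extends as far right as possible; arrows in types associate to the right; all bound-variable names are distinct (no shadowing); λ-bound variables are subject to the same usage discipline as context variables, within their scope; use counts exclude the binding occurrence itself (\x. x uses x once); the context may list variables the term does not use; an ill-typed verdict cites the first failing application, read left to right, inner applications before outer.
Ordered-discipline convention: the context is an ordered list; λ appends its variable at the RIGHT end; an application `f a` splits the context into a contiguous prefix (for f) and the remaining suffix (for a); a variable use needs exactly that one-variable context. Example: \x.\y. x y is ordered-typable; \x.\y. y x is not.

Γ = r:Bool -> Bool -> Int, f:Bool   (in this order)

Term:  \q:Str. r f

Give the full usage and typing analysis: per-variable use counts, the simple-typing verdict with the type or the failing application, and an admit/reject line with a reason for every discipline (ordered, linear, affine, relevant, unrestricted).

use counts: r: 1, f: 1, q (bound): 0
use order (left to right): r, f
typing: well-typed at Str -> Bool -> Int
ordered: ✗, q never used (weakening)
linear: ✗, q never used (weakening)
affine: ✓, r, f, q: no repeats, contraction unneeded
relevant: ✗, q never used (weakening)
unrestricted: ✓, well-typed at Str -> Bool -> Int; no restrictions here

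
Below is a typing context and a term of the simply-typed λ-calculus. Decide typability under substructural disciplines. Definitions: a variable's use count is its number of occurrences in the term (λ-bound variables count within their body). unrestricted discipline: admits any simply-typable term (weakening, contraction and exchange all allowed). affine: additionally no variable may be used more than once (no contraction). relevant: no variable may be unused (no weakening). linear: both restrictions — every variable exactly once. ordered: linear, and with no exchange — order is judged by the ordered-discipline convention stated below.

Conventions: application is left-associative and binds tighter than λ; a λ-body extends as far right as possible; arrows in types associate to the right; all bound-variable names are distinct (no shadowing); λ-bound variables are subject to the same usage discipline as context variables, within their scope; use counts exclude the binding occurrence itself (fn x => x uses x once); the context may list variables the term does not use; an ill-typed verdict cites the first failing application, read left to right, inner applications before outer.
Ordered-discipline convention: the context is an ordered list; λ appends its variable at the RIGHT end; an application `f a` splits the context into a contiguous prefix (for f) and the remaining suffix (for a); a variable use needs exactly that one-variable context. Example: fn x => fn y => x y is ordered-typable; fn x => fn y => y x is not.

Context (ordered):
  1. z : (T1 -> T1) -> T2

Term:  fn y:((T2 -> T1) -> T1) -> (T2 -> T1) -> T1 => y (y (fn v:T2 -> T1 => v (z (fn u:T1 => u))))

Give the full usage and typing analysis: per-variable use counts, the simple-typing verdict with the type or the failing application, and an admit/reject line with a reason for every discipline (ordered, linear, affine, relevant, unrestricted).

counts: z: 1×, y (λ-bound): 2×, v (λ-bound): 1×, u (λ-bound): 1×
order of uses: y, y, v, z, u
typing: well-typed at (((T2 -> T1) -> T1) -> (T2 -> T1) -> T1) -> (T2 -> T1) -> T1
ordered ✗ (repeated use of y ×2)
linear ✗ (repeated use of y ×2)
affine ✗ (repeated use of y ×2)
relevant ✓ (z, y, v, u: all used, weakening unneeded)
unrestricted ✓ (typability at (((T2 -> T1) -> T1) -> (T2 -> T1) -> T1) -> (T2 -> T1) -> T1 is all that's needed)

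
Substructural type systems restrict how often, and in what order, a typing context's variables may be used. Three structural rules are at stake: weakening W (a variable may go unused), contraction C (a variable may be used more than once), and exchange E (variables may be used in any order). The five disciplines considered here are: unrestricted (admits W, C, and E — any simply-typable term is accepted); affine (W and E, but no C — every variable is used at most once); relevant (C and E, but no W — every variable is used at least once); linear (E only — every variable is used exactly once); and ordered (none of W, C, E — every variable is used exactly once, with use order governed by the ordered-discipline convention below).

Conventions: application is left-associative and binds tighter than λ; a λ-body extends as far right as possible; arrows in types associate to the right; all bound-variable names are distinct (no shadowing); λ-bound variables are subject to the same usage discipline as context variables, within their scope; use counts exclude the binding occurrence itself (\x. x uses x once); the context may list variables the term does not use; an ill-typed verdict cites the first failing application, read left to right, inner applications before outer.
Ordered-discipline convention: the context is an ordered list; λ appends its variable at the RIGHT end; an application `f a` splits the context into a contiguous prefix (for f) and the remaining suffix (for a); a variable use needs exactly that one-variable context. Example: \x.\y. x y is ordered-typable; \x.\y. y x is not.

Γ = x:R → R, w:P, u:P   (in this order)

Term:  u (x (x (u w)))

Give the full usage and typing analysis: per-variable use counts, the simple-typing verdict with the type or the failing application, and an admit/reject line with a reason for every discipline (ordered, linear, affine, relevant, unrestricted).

variable uses: x: 2×; w: 1×; u: 2×
left-to-right use order: u, x, x, u, w
typing: ill-typed: can't apply a value of type P
ordered ✗ (not simply typable)
linear ✗ (fails simple typing)
affine ✗ (a type mismatch blocks all five)
relevant ✗ (the type mismatch rejects it)
unrestricted ✗ (not simply typable)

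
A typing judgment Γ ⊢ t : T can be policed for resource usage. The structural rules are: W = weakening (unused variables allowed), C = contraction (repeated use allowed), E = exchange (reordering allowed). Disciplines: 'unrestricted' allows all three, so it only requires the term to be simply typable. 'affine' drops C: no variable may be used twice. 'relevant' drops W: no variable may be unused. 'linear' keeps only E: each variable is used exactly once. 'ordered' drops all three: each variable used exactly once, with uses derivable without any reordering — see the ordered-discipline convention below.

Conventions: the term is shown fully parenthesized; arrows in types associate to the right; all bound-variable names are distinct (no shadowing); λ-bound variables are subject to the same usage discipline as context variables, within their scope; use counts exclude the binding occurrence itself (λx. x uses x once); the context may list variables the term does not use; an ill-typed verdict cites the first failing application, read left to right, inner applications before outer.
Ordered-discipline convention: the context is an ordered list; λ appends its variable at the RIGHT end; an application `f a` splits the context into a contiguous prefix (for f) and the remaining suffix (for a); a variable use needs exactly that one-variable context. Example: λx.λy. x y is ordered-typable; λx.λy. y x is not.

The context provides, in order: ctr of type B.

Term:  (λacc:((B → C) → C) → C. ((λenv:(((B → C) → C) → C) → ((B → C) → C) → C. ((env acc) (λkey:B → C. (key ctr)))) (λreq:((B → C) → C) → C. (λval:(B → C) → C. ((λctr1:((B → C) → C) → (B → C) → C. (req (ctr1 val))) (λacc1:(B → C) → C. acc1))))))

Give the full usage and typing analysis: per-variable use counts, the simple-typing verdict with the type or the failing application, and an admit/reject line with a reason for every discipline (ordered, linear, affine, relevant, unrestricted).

use counts: ctr: 1×; acc [bound]: 1×; env [bound]: 1×; key [bound]: 1×; req [bound]: 1×; val [bound]: 1×; ctr1 [bound]: 1×; acc1 [bound]: 1×
use order (left to right): env, acc, key, ctr, req, ctr1, val, acc1
typing: ✓ — (((B → C) → C) → C) → C
ordered ✗ (no contiguous prefix/suffix split fits env, acc, key, ctr, req, ctr1, val, acc1)
linear ✓ (ctr, acc, env, key, req, val, ctr1, acc1: one use apiece)
affine ✓ (at most one use each (ctr, acc, env, key, req, val, ctr1, acc1))
relevant ✓ (none of ctr, acc, env, key, req, val, ctr1, acc1 goes unused)
unrestricted ✓ (type-checks ((((B → C) → C) → C) → C) and nothing is barred)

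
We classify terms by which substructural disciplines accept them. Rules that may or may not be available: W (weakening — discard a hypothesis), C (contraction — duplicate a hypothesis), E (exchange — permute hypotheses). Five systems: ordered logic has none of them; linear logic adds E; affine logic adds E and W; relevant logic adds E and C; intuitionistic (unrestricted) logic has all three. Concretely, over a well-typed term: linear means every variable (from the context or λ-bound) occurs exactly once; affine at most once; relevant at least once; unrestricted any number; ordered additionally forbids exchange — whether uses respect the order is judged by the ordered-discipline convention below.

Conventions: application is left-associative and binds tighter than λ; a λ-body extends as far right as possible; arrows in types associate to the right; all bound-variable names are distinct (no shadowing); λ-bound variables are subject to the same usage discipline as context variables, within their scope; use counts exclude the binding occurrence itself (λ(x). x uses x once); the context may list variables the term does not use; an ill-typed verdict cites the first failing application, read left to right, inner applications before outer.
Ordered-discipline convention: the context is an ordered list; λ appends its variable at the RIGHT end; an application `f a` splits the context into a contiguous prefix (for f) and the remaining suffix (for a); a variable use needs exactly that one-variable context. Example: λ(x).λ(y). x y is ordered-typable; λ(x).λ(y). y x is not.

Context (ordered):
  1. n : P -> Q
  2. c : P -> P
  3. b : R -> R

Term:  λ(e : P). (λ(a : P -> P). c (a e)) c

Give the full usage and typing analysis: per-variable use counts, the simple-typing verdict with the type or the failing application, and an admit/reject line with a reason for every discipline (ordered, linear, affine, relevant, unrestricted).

usage: n ×0; c ×2; b ×0; e (λ-bound) ×1; a (λ-bound) ×1
use order (left to right): c, a, e, c
typing: well-typed at P -> P
ordered: ✗, repeated use of c ×2; n, b left unused
linear: ✗, repeated use of c ×2; n, b left unused
affine: ✗, repeated use of c ×2
relevant: ✗, n, b left unused
unrestricted: ✓, well-typed at P -> P; no restrictions here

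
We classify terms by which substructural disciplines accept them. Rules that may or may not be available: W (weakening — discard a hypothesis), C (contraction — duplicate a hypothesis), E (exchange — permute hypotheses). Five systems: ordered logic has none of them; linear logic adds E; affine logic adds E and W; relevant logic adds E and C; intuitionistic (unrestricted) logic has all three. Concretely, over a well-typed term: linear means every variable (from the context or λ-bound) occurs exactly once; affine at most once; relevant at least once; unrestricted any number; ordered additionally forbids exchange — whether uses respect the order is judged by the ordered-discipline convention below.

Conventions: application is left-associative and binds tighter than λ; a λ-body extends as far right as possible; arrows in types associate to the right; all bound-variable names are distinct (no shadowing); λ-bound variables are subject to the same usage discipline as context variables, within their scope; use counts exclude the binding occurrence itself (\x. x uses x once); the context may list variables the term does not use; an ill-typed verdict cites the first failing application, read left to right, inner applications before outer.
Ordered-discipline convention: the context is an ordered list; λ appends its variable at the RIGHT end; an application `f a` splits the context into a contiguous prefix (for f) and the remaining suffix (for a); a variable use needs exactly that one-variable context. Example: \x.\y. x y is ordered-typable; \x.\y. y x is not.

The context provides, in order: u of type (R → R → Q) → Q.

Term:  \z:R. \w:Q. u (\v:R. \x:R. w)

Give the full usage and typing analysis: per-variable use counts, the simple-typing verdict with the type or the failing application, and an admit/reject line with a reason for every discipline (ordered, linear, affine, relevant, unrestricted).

use counts: u=1, z (λ-bound)=0, w (λ-bound)=1, v (λ-bound)=0, x (λ-bound)=0
order of uses: u, w
typing: well-typed — term : R → Q → Q
ordered: ✗, z, v, x never used (weakening)
linear: ✗, z, v, x never used (weakening)
affine: ✓, no duplicate uses among u, z, w, v, x
relevant: ✗, z, v, x never used (weakening)
unrestricted: ✓, typability at R → Q → Q is all that's needed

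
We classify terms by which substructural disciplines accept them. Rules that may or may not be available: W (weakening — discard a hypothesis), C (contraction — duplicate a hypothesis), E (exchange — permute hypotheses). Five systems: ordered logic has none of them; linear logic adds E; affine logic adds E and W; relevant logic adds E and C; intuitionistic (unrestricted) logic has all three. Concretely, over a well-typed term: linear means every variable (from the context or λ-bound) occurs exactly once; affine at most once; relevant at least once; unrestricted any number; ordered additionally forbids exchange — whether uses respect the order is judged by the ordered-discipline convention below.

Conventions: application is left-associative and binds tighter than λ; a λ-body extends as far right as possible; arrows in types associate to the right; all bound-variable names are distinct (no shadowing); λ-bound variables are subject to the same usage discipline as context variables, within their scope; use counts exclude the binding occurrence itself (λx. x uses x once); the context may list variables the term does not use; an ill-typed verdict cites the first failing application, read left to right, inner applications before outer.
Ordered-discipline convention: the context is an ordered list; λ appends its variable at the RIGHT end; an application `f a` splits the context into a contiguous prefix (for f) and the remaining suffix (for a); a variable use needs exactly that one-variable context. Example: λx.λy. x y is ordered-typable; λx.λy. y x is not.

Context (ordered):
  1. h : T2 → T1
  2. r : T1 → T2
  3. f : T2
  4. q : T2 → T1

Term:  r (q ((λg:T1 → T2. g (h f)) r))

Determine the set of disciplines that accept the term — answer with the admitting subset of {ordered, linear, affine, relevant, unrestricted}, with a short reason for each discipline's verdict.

admitted by: relevant, unrestricted
usage: h ×1; r ×2; f ×1; q ×1; g (λ-bound) ×1
uses in reading order: r, q, g, h, f, r
typing: well-typed at T2
ordered: ✗, repeated use of r ×2
linear: ✗, repeated use of r ×2
affine: ✗, repeated use of r ×2
relevant: ✓, none of h, r, f, q, g goes unused
unrestricted: ✓, simply typable at T2; W, C, E all held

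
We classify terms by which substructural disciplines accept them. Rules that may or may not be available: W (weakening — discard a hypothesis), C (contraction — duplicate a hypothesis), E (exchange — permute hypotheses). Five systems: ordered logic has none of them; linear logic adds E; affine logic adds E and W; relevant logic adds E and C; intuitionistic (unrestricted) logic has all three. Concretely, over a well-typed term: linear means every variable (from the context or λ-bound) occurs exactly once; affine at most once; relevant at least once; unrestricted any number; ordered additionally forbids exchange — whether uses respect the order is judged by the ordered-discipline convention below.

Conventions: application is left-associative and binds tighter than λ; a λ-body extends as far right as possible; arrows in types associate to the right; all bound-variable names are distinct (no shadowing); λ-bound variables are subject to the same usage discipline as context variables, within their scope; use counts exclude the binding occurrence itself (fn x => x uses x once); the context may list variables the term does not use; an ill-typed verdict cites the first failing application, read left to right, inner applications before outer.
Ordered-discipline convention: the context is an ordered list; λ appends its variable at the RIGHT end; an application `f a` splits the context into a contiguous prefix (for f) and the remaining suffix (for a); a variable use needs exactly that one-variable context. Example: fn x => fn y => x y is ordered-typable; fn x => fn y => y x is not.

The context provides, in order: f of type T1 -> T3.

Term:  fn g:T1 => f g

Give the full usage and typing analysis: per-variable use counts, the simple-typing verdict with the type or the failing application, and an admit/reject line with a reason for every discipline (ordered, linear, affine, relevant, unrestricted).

use counts: f: 1×; g [bound]: 1×
left-to-right use order: f, g
typing: well-typed at T1 -> T3
ordered: ✓ — f, g: once each, no exchange needed
linear: ✓ — single use per variable (f, g)
affine: ✓ — no duplicate uses among f, g
relevant: ✓ — none of f, g goes unused
unrestricted: ✓ — type-checks (T1 -> T3) and nothing is barred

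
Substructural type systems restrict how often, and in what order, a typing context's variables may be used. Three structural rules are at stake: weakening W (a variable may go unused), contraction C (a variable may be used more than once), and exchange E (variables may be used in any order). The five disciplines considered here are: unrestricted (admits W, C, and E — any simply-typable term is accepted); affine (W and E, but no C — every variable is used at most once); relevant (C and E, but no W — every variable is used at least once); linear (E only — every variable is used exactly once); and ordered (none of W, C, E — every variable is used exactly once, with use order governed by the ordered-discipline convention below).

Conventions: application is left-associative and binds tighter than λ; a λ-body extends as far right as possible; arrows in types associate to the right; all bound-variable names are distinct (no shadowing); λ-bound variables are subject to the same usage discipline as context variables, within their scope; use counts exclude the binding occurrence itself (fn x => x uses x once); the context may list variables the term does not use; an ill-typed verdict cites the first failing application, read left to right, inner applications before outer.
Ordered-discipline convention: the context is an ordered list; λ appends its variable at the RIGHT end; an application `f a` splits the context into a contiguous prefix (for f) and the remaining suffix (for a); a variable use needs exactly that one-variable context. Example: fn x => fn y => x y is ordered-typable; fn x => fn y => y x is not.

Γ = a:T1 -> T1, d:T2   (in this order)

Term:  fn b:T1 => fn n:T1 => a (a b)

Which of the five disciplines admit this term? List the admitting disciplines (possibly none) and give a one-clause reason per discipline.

accepted by: unrestricted
variable uses: a ×2, d ×0, b (bound) ×1, n (bound) ×0
uses in reading order: a, a, b
typing: the term checks, with type T1 -> T1 -> T1
ordered: ✗ — a ×2 used more than once (contraction); needs weakening: d, n unused
linear: ✗ — a ×2 used more than once (contraction); needs weakening: d, n unused
affine: ✗ — a ×2 used more than once (contraction)
relevant: ✗ — needs weakening: d, n unused
unrestricted: ✓ — type-checks (T1 -> T1 -> T1) and nothing is barred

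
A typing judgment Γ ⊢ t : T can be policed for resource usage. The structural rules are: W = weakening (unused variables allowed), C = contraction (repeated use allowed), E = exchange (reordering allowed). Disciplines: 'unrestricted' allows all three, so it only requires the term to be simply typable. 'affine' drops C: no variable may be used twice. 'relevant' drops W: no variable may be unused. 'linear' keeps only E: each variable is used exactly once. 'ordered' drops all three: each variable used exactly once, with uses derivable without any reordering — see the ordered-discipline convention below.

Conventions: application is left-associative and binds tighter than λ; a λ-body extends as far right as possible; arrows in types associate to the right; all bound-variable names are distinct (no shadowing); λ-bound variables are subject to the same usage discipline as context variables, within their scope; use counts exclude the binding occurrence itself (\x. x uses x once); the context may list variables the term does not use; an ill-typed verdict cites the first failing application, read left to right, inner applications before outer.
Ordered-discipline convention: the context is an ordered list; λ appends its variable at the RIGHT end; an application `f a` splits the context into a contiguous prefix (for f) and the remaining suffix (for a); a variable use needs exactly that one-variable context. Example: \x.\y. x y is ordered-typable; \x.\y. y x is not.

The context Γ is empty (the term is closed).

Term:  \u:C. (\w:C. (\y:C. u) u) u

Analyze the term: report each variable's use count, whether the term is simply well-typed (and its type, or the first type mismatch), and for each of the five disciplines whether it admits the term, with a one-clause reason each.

usage: u (λ-bound) ×3, w (λ-bound) ×0, y (λ-bound) ×0
uses in reading order: u, u, u
typing: the term checks, with type C → C
ordered: ✗ — needs contraction — u ×3; w, y left unused
linear: ✗ — needs contraction — u ×3; w, y left unused
affine: ✗ — needs contraction — u ×3
relevant: ✗ — w, y left unused
unrestricted: ✓ — type-checks (C → C) and nothing is barred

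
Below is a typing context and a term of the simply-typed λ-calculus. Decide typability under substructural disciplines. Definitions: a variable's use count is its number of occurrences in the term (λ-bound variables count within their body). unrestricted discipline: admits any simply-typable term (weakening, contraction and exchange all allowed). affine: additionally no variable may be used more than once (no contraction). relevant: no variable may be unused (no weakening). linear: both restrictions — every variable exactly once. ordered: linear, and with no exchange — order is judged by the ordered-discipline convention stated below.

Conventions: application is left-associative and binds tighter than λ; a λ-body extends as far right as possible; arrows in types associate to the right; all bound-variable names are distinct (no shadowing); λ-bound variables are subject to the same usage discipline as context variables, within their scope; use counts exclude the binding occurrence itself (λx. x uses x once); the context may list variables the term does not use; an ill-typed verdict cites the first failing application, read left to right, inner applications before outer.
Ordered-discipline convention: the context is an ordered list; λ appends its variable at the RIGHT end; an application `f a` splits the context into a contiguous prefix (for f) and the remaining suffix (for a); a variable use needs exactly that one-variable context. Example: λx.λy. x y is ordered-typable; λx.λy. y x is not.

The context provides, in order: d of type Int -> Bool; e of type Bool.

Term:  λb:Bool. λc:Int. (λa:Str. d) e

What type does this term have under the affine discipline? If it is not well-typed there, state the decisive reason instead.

not well-typed under affine — a type mismatch blocks all five
use counts: d=1; e=1; b (λ-bound)=0; c (λ-bound)=0; a (λ-bound)=0
order of uses: d, e
typing: ill-typed: a function awaiting Str gets Bool
all disciplines: ordered ✗; linear ✗; affine ✗; relevant ✗; unrestricted ✗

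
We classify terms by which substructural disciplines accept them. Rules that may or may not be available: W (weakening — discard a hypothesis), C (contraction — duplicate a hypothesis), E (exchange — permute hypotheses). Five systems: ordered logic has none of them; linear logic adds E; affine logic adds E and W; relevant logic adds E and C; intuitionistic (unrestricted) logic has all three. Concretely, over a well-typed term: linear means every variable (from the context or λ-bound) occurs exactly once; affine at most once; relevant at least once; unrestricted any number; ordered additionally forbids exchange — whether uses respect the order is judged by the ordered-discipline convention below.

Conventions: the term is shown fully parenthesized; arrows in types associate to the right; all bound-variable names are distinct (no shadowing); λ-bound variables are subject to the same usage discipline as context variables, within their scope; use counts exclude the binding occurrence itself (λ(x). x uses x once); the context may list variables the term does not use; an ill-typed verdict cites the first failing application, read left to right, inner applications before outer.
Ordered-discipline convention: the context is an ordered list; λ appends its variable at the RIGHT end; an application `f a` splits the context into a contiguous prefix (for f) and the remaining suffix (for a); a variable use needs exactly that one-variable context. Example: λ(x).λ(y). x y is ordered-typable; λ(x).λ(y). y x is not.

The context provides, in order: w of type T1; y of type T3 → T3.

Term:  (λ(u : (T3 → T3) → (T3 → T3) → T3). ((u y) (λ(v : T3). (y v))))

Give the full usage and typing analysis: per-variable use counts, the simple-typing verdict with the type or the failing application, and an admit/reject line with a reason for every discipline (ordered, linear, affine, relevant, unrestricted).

variable uses: w ×0; y ×2; u (bound) ×1; v (bound) ×1
left-to-right use order: u, y, y, v
typing: the term checks, with type ((T3 → T3) → (T3 → T3) → T3) → T3
ordered: ✗ — uses contraction: y ×2; needs weakening: w unused
linear: ✗ — uses contraction: y ×2; needs weakening: w unused
affine: ✗ — uses contraction: y ×2
relevant: ✗ — needs weakening: w unused
unrestricted: ✓ — simply typable at ((T3 → T3) → (T3 → T3) → T3) → T3; W, C, E all held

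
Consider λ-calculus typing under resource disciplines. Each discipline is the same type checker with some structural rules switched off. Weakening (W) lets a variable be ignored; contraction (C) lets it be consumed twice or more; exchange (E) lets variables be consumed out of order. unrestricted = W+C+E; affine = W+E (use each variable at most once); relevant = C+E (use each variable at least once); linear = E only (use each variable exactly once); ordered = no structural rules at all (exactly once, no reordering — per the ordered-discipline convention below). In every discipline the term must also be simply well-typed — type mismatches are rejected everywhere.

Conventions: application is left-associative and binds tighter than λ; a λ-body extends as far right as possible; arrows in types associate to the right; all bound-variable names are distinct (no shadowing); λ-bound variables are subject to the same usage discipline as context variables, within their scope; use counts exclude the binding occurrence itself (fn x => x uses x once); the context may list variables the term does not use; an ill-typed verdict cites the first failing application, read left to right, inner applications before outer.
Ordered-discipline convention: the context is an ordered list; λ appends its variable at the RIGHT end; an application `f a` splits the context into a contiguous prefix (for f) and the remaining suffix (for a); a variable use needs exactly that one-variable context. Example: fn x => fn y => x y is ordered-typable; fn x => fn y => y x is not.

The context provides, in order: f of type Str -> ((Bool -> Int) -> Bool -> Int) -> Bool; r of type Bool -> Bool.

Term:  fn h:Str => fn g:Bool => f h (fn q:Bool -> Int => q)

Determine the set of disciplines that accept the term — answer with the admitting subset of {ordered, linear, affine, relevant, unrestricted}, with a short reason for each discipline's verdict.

admitted in: affine, unrestricted
counts: f ×1; r ×0; h (bound) ×1; g (bound) ×0; q (bound) ×1
use order (left to right): f, h, q
typing: the term checks, with type Str -> Bool -> Bool
ordered: ✗ — r, g left unused
linear: ✗ — r, g left unused
affine: ✓ — no duplicate uses among f, r, h, g, q
relevant: ✗ — r, g left unused
unrestricted: ✓ — typability at Str -> Bool -> Bool is all that's needed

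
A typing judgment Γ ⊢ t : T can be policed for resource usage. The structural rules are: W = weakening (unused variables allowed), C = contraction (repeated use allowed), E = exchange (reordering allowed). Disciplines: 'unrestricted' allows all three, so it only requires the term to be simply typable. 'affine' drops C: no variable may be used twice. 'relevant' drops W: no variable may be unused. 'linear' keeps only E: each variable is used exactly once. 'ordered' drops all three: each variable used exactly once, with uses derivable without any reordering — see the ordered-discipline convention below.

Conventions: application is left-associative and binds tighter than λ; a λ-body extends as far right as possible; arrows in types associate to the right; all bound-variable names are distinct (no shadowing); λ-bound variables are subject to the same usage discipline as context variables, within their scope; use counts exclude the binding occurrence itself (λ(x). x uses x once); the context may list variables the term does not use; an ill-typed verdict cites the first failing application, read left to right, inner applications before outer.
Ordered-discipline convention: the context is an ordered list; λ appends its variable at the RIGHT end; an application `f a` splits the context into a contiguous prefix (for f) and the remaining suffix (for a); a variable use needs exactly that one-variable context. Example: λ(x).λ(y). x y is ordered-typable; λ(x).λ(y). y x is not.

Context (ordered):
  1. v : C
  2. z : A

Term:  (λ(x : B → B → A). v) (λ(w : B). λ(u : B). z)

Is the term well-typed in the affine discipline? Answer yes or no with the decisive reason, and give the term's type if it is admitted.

yes — no duplicate uses among v, z, x, w, u; term : C
use counts: v ×1, z ×1, x [bound] ×0, w [bound] ×0, u [bound] ×0
order of uses: v, z
typing: well-typed at C
across the five disciplines: ordered ✗; linear ✗; affine ✓; relevant ✗; unrestricted ✓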